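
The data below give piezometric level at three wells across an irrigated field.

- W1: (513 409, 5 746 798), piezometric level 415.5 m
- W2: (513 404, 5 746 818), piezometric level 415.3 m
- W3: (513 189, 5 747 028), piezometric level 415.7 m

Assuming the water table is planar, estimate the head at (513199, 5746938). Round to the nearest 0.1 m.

416.8 m

Three-point gradient (reference W1): Δ to W2 = (-5, 20, -0.2), Δ to W3 = (-220, 230, +0.2).
∂h/∂x = -0.01538, ∂h/∂y = -0.01385 (det = 3250).
h(513199, 5746938) = 415.5 + (-0.01538)·(-210) + (-0.01385)·(140) = 415.5 +3.231 -1.938 = 416.792 m.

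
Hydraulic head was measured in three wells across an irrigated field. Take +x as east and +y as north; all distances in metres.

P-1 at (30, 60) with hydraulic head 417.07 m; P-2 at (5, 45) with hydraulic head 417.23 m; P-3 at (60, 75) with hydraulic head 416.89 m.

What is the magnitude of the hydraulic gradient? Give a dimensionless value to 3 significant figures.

0.00566

With h = a·x + b·y + c and P-1 as origin, the differences give:
  (-25)·a + (-15)·b = +0.16
  30·a + 15·b = -0.18
Eliminate b (×15 and ×(-15), subtract): 75·a = -0.300 → a = ∂h/∂x = -0.004000
Back-substitute: b = ∂h/∂y = -0.004000.
|∇h| = √(-0.004000² + -0.004000²) = 0.005657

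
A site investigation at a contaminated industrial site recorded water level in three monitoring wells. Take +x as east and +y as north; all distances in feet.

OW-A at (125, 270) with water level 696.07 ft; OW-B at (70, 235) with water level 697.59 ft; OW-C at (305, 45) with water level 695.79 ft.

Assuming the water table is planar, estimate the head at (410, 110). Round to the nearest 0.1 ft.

Taking OW-A as reference: OW-B−OW-A = (-55, -35, +1.52); OW-C−OW-A = (180, -225, -0.28).
Determinant of the coordinate differences = (-55)·(-225) − 180·(-35) = 18675.
∂h/∂x = [(+1.52)·(-225) − (-0.28)·(-35)] / 18675 = -0.01884
∂h/∂y = [(-55)·(-0.28) − 180·(+1.52)] / 18675 = -0.01383
h(410, 110) = 696.07 + (-0.01884)·(285) + (-0.01383)·(-160) = 696.07 -5.369 +2.212 = 692.913 ft.

692.9 ft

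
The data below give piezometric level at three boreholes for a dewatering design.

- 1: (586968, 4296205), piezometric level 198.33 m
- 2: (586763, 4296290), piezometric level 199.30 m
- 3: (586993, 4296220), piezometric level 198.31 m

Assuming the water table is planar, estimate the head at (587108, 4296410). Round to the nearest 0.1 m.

Taking 1 as reference: 2−1 = (-205, 85, +0.97); 3−1 = (25, 15, -0.02).
Determinant of the coordinate differences = (-205)·15 − 25·85 = -5200.
∂h/∂x = [(+0.97)·15 − (-0.02)·85] / -5200 = -0.003125
∂h/∂y = [(-205)·(-0.02) − 25·(+0.97)] / -5200 = +0.003875
h(587108, 4296410) = 198.33 + (-0.003125)·(140) + (+0.003875)·(205) = 198.33 -0.438 +0.794 = 198.687 m.

198.7 m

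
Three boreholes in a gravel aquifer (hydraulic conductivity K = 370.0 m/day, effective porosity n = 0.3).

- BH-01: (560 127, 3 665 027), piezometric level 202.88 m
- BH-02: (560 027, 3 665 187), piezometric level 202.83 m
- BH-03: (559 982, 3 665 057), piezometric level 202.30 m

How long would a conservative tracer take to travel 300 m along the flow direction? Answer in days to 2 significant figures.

Differences from BH-01: to BH-02 (Δx, Δy, Δh) = (-100, 160, -0.05); to BH-03 = (-145, 30, -0.58).
Determinant of the coordinate differences = (-100)·30 − (-145)·160 = 20200.
∂h/∂x = [(-0.05)·30 − (-0.58)·160] / 20200 = +0.004520
∂h/∂y = [(-100)·(-0.58) − (-145)·(-0.05)] / 20200 = +0.002512
|∇h| = √(0.004520² + 0.002512²) = 0.005171
Seepage velocity v = K·i/n = 370.0 × 0.005171 / 0.3 = 6.378 m/day.
t = 300 / 6.378 = 47.04 days.

47 days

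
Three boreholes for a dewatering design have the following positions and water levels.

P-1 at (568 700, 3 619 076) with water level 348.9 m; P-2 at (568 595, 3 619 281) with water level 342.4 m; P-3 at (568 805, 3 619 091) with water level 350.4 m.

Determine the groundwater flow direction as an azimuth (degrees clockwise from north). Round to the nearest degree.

322°

Three-point gradient (reference P-1): Δ to P-2 = (-105, 205, -6.5), Δ to P-3 = (105, 15, +1.5).
∂h/∂x = +0.01753, ∂h/∂y = -0.02273 (det = -23100).
Flow direction (−∇h) has components (-0.01753 E, +0.02273 N).
Azimuth = atan2(E, N) = atan2(-0.01753, +0.02273) = 322.4° ≈ 322°.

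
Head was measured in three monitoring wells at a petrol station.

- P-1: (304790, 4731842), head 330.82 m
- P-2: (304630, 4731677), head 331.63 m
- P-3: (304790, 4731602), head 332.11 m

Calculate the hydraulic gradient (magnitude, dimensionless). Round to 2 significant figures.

0.0054

Taking P-1 as reference: P-2−P-1 = (-160, -165, +0.81); P-3−P-1 = (0, -240, +1.29).
Solve a·Δx + b·Δy = Δh: det = (-160)·(-240) − 0·(-165) = 38400.
∂h/∂x = [(+0.81)·(-240) − (+1.29)·(-165)] / 38400 = +0.0004805
∂h/∂y = [(-160)·(+1.29) − 0·(+0.81)] / 38400 = -0.005375
|∇h| = √(0.0004805² + -0.005375²) = 0.005396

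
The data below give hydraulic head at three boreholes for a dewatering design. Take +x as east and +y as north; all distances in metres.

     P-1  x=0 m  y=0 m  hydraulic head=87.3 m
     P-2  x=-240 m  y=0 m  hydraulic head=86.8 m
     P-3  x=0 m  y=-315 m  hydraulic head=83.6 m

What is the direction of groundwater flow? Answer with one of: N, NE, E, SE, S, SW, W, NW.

S

∂h/∂x = (86.8 − 87.3) / (-240 − 0) = +0.002083
∂h/∂y = (83.6 − 87.3) / (-315 − 0) = +0.01175
Flow = −∇h = (-0.002083 east, -0.01175 north), which points south.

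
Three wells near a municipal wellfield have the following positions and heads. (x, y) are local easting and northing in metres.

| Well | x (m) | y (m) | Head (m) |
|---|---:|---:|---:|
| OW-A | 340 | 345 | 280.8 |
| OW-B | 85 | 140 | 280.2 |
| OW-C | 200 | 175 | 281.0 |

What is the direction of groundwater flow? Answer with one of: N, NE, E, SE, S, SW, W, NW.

NW

Taking OW-A as reference: OW-B−OW-A = (-255, -205, -0.6); OW-C−OW-A = (-140, -170, +0.2).
Solve a·Δx + b·Δy = Δh: det = (-255)·(-170) − (-140)·(-205) = 14650.
∂h/∂x = [(-0.6)·(-170) − (+0.2)·(-205)] / 14650 = +0.009761
∂h/∂y = [(-255)·(+0.2) − (-140)·(-0.6)] / 14650 = -0.009215
Flow = −∇h = (-0.009761 east, +0.009215 north), which points northwest.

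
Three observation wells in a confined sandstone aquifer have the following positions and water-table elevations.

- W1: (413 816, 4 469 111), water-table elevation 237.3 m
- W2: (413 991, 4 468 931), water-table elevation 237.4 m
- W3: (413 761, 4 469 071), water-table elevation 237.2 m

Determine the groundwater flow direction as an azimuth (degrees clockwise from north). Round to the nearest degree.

With h = a·x + b·y + c and W1 as origin, the differences give:
  175·a + (-180)·b = +0.1
  (-55)·a + (-40)·b = -0.1
Eliminate b (×(-40) and ×(-180), subtract): -16900·a = -22.00 → a = ∂h/∂x = +0.001302
Back-substitute: b = ∂h/∂y = +0.0007101.
Flow direction (−∇h) has components (-0.001302 E, -0.0007101 N).
Azimuth = atan2(E, N) = atan2(-0.001302, -0.0007101) = 241.4° ≈ 241°.

241°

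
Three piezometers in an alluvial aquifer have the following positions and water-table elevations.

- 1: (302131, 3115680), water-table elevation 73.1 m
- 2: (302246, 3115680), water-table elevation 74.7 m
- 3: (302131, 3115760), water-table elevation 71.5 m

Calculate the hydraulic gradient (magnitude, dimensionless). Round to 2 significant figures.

0.024

∂h/∂x = (74.7 − 73.1) / (302246 − 302131) = +0.01391
∂h/∂y = (71.5 − 73.1) / (3115760 − 3115680) = -0.02000
|∇h| = √(0.01391² + -0.02000²) = 0.02436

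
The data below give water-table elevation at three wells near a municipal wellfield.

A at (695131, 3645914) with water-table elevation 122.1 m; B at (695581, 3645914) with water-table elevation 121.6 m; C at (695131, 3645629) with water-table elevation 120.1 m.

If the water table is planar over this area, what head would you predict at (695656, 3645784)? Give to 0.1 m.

∂h/∂x = (121.6 − 122.1) / (695581 − 695131) = -0.001111
∂h/∂y = (120.1 − 122.1) / (3645629 − 3645914) = +0.007018
h(695656, 3645784) = 122.1 + (-0.001111)·(525) + (+0.007018)·(-130) = 122.1 -0.583 -0.912 = 120.604 m.

120.6 m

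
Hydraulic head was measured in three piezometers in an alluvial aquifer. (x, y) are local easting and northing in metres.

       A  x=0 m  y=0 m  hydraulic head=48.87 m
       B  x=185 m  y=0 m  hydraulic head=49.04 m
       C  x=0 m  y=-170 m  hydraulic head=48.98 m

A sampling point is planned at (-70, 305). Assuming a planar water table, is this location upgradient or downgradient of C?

∂h/∂x = (49.04 − 48.87) / (185 − 0) = +0.0009189
∂h/∂y = (48.98 − 48.87) / (-170 − 0) = -0.0006471
Head at (-70, 305) = 48.87 + (+0.0009189)·(-70) + (-0.0006471)·(305) = 48.61 m.
That is lower than the 48.98 m at C, so the point is downgradient.

downgradient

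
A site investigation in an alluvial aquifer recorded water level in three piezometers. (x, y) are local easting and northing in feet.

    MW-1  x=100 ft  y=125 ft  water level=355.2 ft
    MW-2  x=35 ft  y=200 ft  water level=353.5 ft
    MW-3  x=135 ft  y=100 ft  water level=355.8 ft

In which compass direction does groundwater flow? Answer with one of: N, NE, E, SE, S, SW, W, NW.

N

Differences from MW-1: to MW-2 (Δx, Δy, Δh) = (-65, 75, -1.7); to MW-3 = (35, -25, +0.6).
Determinant of the coordinate differences = (-65)·(-25) − 35·75 = -1000.
∂h/∂x = [(-1.7)·(-25) − (+0.6)·75] / -1000 = +0.002500
∂h/∂y = [(-65)·(+0.6) − 35·(-1.7)] / -1000 = -0.02050
Flow = −∇h = (-0.002500 east, +0.02050 north), which points north.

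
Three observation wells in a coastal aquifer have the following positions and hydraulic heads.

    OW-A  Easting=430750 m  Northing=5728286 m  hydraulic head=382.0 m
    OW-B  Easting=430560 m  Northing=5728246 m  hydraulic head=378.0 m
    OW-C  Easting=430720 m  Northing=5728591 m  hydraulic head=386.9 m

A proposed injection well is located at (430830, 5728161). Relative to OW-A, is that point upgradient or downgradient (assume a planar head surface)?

With h = a·x + b·y + c and OW-A as origin, the differences give:
  (-190)·a + (-40)·b = -4.0
  (-30)·a + 305·b = +4.9
Eliminate b (×305 and ×(-40), subtract): -59150·a = -1024.00 → a = ∂h/∂x = +0.01731
Back-substitute: b = ∂h/∂y = +0.01777.
Head at (430830, 5728161) = 382.0 + (+0.01731)·(80) + (+0.01777)·(-125) = 381.16 m.
That is lower than the 382.0 m at OW-A, so the point is downgradient.

downgradient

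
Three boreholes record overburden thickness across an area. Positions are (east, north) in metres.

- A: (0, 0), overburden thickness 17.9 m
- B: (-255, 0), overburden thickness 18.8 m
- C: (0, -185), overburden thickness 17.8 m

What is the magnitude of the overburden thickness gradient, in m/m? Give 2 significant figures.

0.0036 m/m

∂d/∂x = (18.8 − 17.9) / (-255 − 0) = -0.003529
∂d/∂y = (17.8 − 17.9) / (-185 − 0) = +0.0005405
|∇f| = √(-0.003529² + 0.0005405²) = 0.00357 m/m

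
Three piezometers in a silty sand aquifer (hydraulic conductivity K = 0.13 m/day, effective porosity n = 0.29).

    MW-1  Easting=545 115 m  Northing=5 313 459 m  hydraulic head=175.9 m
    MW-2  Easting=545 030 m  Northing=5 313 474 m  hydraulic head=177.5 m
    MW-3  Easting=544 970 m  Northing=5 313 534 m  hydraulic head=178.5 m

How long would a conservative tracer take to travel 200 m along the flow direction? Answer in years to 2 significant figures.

Differences from MW-1: to MW-2 (Δx, Δy, Δh) = (-85, 15, +1.6); to MW-3 = (-145, 75, +2.6).
Determinant of the coordinate differences = (-85)·75 − (-145)·15 = -4200.
∂h/∂x = [(+1.6)·75 − (+2.6)·15] / -4200 = -0.01929
∂h/∂y = [(-85)·(+2.6) − (-145)·(+1.6)] / -4200 = -0.002619
|∇h| = √(-0.01929² + -0.002619²) = 0.01947
Seepage velocity v = K·i/n = 0.13 × 0.01947 / 0.29 = 0.008728 m/day.
t = 200 / 0.008728 = 2.291e+04 days = 62.7 years.

63 years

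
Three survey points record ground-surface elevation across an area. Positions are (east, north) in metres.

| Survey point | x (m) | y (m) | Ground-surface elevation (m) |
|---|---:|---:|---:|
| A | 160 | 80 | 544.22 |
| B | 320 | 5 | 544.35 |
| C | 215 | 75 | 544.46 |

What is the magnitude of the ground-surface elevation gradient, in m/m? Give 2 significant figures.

0.011 m/m

Differences from A: to B (Δx, Δy, Δh) = (160, -75, +0.13); to C = (55, -5, +0.24).
Solve a·Δx + b·Δy = Δz: det = 160·(-5) − 55·(-75) = 3325.
∂z/∂x = [(+0.13)·(-5) − (+0.24)·(-75)] / 3325 = +0.005218
∂z/∂y = [160·(+0.24) − 55·(+0.13)] / 3325 = +0.009398
|∇f| = √(0.005218² + 0.009398²) = 0.01075 m/m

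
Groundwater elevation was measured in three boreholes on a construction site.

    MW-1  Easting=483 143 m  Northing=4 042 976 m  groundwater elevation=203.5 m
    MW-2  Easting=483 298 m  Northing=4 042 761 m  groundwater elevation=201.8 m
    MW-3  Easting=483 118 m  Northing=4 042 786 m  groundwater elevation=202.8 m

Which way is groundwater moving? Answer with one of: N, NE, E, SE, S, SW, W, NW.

SE

Taking MW-1 as reference: MW-2−MW-1 = (155, -215, -1.7); MW-3−MW-1 = (-25, -190, -0.7).
Determinant of the coordinate differences = 155·(-190) − (-25)·(-215) = -34825.
∂h/∂x = [(-1.7)·(-190) − (-0.7)·(-215)] / -34825 = -0.004953
∂h/∂y = [155·(-0.7) − (-25)·(-1.7)] / -34825 = +0.004336
Flow = −∇h = (+0.004953 east, -0.004336 north), which points southeast.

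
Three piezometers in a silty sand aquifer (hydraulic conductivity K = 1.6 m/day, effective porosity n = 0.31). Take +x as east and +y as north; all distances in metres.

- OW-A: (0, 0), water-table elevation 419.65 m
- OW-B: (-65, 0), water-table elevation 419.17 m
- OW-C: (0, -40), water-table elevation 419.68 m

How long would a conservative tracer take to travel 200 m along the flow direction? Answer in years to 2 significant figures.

∂h/∂x = (419.17 − 419.65) / (-65 − 0) = +0.007385
∂h/∂y = (419.68 − 419.65) / (-40 − 0) = -0.0007500
|∇h| = √(0.007385² + -0.0007500²) = 0.007423
Seepage velocity v = K·i/n = 1.6 × 0.007423 / 0.31 = 0.03831 m/day.
t = 200 / 0.03831 = 5221 days = 14.3 years.

14 years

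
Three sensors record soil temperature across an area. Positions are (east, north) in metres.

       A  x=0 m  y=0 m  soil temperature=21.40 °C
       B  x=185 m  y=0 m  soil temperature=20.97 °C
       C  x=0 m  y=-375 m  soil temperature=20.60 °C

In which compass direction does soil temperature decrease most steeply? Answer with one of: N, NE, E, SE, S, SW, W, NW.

∂T/∂x = (20.97 − 21.40) / (185 − 0) = -0.002324
∂T/∂y = (20.60 − 21.40) / (-375 − 0) = +0.002133
Steepest decrease is along −∇f = (+0.002324 E, -0.002133 N) → southeast.

SE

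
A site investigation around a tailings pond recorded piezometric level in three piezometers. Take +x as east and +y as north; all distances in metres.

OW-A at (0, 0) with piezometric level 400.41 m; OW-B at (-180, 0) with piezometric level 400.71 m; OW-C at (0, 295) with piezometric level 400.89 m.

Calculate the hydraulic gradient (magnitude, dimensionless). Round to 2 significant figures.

∂h/∂x = (400.71 − 400.41) / (-180 − 0) = -0.001667
∂h/∂y = (400.89 − 400.41) / (295 − 0) = +0.001627
|∇h| = √(-0.001667² + 0.001627²) = 0.002329

0.0023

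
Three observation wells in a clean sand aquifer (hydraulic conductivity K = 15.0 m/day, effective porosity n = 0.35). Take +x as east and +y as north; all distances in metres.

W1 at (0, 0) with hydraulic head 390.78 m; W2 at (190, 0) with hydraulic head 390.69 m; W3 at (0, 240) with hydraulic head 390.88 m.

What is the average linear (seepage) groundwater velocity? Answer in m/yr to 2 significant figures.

∂h/∂x = (390.69 − 390.78) / (190 − 0) = -0.0004737
∂h/∂y = (390.88 − 390.78) / (240 − 0) = +0.0004167
|∇h| = √(-0.0004737² + 0.0004167²) = 0.0006309
Seepage velocity v = K·i/n = 15.0 × 0.0006309 / 0.35 = 0.02704 m/day = 9.876 m/yr.

9.9 m/yr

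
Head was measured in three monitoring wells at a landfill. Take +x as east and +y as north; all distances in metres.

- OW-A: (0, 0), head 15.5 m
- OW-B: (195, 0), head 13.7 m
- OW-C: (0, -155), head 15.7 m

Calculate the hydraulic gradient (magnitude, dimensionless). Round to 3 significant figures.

∂h/∂x = (13.7 − 15.5) / (195 − 0) = -0.009231
∂h/∂y = (15.7 − 15.5) / (-155 − 0) = -0.001290
|∇h| = √(-0.009231² + -0.001290²) = 0.009321

0.00932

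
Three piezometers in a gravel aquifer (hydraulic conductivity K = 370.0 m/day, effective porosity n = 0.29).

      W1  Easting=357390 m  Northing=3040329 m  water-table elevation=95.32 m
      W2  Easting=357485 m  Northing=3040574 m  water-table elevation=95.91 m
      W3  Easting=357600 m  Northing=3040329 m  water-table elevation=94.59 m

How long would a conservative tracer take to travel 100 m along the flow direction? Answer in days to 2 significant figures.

Taking W1 as reference: W2−W1 = (95, 245, +0.59); W3−W1 = (210, 0, -0.73).
Solve a·Δx + b·Δy = Δh: det = 95·0 − 210·245 = -51450.
∂h/∂x = [(+0.59)·0 − (-0.73)·245] / -51450 = -0.003476
∂h/∂y = [95·(-0.73) − 210·(+0.59)] / -51450 = +0.003756
|∇h| = √(-0.003476² + 0.003756²) = 0.005118
Seepage velocity v = K·i/n = 370.0 × 0.005118 / 0.29 = 6.53 m/day.
t = 100 / 6.53 = 15.31 days.

15 days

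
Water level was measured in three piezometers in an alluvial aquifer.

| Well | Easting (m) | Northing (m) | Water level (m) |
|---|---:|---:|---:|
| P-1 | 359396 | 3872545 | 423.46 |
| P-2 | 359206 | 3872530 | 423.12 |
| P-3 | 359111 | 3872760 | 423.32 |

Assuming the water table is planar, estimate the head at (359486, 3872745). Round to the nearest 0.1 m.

423.9 m

With h = a·x + b·y + c and P-1 as origin, the differences give:
  (-190)·a + (-15)·b = -0.34
  (-285)·a + 215·b = -0.14
Eliminate b (×215 and ×(-15), subtract): -45125·a = -75.200 → a = ∂h/∂x = +0.001666
Back-substitute: b = ∂h/∂y = +0.001558.
h(359486, 3872745) = 423.46 + (+0.001666)·(90) + (+0.001558)·(200) = 423.46 +0.150 +0.312 = 423.922 m.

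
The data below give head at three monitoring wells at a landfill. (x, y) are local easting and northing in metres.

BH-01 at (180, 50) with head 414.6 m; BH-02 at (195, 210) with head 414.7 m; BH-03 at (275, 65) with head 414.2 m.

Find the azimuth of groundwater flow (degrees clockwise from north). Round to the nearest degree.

103°

Taking BH-01 as reference: BH-02−BH-01 = (15, 160, +0.1); BH-03−BH-01 = (95, 15, -0.4).
Solve a·Δx + b·Δy = Δh: det = 15·15 − 95·160 = -14975.
∂h/∂x = [(+0.1)·15 − (-0.4)·160] / -14975 = -0.004374
∂h/∂y = [15·(-0.4) − 95·(+0.1)] / -14975 = +0.001035
Flow direction (−∇h) has components (+0.004374 E, -0.001035 N).
Azimuth = atan2(E, N) = atan2(+0.004374, -0.001035) = 103.3° ≈ 103°.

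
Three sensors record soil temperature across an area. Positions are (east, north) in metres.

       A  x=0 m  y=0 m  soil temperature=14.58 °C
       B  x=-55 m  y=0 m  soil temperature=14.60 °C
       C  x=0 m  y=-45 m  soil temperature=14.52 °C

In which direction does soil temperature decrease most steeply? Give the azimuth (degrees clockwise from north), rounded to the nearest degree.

∂T/∂x = (14.60 − 14.58) / (-55 − 0) = -0.0003636
∂T/∂y = (14.52 − 14.58) / (-45 − 0) = +0.001333
Steepest decrease is along −∇f: components (+0.0003636 E, -0.001333 N).
Azimuth = atan2(+0.0003636, -0.001333) = 164.7° ≈ 165°.

165°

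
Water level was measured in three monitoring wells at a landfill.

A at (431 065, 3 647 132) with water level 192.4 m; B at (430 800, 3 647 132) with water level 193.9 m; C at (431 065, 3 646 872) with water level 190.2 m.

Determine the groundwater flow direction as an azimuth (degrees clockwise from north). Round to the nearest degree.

146°

∂h/∂x = (193.9 − 192.4) / (430800 − 431065) = -0.005660
∂h/∂y = (190.2 − 192.4) / (3646872 − 3647132) = +0.008462
Flow direction (−∇h) has components (+0.005660 E, -0.008462 N).
Azimuth = atan2(E, N) = atan2(+0.005660, -0.008462) = 146.2° ≈ 146°.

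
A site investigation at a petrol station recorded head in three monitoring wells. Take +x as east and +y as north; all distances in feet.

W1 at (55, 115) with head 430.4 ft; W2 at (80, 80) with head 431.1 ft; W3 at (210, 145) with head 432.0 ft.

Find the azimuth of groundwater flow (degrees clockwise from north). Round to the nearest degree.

Differences from W1: to W2 (Δx, Δy, Δh) = (25, -35, +0.7); to W3 = (155, 30, +1.6).
Solve a·Δx + b·Δy = Δh: det = 25·30 − 155·(-35) = 6175.
∂h/∂x = [(+0.7)·30 − (+1.6)·(-35)] / 6175 = +0.01247
∂h/∂y = [25·(+1.6) − 155·(+0.7)] / 6175 = -0.01109
Flow direction (−∇h) has components (-0.01247 E, +0.01109 N).
Azimuth = atan2(E, N) = atan2(-0.01247, +0.01109) = 311.7° ≈ 312°.

312°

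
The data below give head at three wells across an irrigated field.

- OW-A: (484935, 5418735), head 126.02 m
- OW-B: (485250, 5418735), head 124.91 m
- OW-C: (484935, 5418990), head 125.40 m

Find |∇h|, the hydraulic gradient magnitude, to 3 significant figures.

0.00428

∂h/∂x = (124.91 − 126.02) / (485250 − 484935) = -0.003524
∂h/∂y = (125.40 − 126.02) / (5418990 − 5418735) = -0.002431
|∇h| = √(-0.003524² + -0.002431²) = 0.004281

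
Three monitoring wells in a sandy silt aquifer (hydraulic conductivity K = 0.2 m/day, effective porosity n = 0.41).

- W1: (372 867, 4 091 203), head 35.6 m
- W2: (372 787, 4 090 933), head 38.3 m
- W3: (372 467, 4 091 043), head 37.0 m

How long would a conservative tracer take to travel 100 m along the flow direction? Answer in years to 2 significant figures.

Taking W1 as reference: W2−W1 = (-80, -270, +2.7); W3−W1 = (-400, -160, +1.4).
Solve a·Δx + b·Δy = Δh: det = (-80)·(-160) − (-400)·(-270) = -95200.
∂h/∂x = [(+2.7)·(-160) − (+1.4)·(-270)] / -95200 = +0.0005672
∂h/∂y = [(-80)·(+1.4) − (-400)·(+2.7)] / -95200 = -0.01017
|∇h| = √(0.0005672² + -0.01017²) = 0.01019
Seepage velocity v = K·i/n = 0.2 × 0.01019 / 0.41 = 0.004971 m/day.
t = 100 / 0.004971 = 2.012e+04 days = 55.1 years.

55 years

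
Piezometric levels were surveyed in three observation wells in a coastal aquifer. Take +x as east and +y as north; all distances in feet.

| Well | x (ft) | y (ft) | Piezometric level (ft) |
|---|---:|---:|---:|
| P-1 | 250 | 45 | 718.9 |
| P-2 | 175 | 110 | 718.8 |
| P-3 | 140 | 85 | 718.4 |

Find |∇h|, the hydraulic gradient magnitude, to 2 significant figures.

0.0094

Differences from P-1: to P-2 (Δx, Δy, Δh) = (-75, 65, -0.1); to P-3 = (-110, 40, -0.5).
Solve a·Δx + b·Δy = Δh: det = (-75)·40 − (-110)·65 = 4150.
∂h/∂x = [(-0.1)·40 − (-0.5)·65] / 4150 = +0.006867
∂h/∂y = [(-75)·(-0.5) − (-110)·(-0.1)] / 4150 = +0.006386
|∇h| = √(0.006867² + 0.006386²) = 0.009377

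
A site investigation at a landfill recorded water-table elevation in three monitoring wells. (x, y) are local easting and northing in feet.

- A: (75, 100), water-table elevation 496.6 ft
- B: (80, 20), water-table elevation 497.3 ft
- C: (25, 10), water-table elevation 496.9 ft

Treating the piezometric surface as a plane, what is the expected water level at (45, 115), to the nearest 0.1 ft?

Differences from A: to B (Δx, Δy, Δh) = (5, -80, +0.7); to C = (-50, -90, +0.3).
Solve a·Δx + b·Δy = Δh: det = 5·(-90) − (-50)·(-80) = -4450.
∂h/∂x = [(+0.7)·(-90) − (+0.3)·(-80)] / -4450 = +0.008764
∂h/∂y = [5·(+0.3) − (-50)·(+0.7)] / -4450 = -0.008202
h(45, 115) = 496.6 + (+0.008764)·(-30) + (-0.008202)·(15) = 496.6 -0.263 -0.123 = 496.214 ft.

496.2 ft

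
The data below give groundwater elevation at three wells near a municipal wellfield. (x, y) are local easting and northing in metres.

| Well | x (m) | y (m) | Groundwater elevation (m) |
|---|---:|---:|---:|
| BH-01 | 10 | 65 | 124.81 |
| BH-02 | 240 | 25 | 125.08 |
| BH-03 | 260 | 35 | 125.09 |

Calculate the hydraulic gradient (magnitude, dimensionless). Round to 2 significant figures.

0.0014

Three-point gradient (reference BH-01): Δ to BH-02 = (230, -40, +0.27), Δ to BH-03 = (250, -30, +0.28).
∂h/∂x = +0.001000, ∂h/∂y = -0.0010000 (det = 3100).
|∇h| = √(0.001000² + -0.0010000²) = 0.001414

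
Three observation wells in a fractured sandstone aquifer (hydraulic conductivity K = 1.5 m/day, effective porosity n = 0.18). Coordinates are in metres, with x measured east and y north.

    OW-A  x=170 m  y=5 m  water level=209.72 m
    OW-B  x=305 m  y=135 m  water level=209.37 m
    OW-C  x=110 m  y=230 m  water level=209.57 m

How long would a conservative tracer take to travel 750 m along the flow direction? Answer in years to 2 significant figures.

Differences from OW-A: to OW-B (Δx, Δy, Δh) = (135, 130, -0.35); to OW-C = (-60, 225, -0.15).
Solve a·Δx + b·Δy = Δh: det = 135·225 − (-60)·130 = 38175.
∂h/∂x = [(-0.35)·225 − (-0.15)·130] / 38175 = -0.001552
∂h/∂y = [135·(-0.15) − (-60)·(-0.35)] / 38175 = -0.001081
|∇h| = √(-0.001552² + -0.001081²) = 0.001891
Seepage velocity v = K·i/n = 1.5 × 0.001891 / 0.18 = 0.01576 m/day.
t = 750 / 0.01576 = 4.759e+04 days = 130 years.

130 years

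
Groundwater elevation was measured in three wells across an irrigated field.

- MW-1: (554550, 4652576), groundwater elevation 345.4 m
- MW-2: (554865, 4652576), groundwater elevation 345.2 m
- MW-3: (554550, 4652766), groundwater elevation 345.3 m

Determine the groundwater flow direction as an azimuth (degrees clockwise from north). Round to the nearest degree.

050°

∂h/∂x = (345.2 − 345.4) / (554865 − 554550) = -0.0006349
∂h/∂y = (345.3 − 345.4) / (4652766 − 4652576) = -0.0005263
Flow direction (−∇h) has components (+0.0006349 E, +0.0005263 N).
Azimuth = atan2(E, N) = atan2(+0.0006349, +0.0005263) = 50.3° ≈ 050°.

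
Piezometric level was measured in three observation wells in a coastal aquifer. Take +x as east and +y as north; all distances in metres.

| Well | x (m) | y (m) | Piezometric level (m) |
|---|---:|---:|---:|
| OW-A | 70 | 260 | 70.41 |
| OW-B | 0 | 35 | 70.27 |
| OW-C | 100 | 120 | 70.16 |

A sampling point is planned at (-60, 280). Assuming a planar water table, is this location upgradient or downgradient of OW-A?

upgradient

With h = a·x + b·y + c and OW-A as origin, the differences give:
  (-70)·a + (-225)·b = -0.14
  30·a + (-140)·b = -0.25
Eliminate b (×(-140) and ×(-225), subtract): 16550·a = -36.650 → a = ∂h/∂x = -0.002215
Back-substitute: b = ∂h/∂y = +0.001311.
Head at (-60, 280) = 70.41 + (-0.002215)·(-130) + (+0.001311)·(20) = 70.72 m.
That is higher than the 70.41 m at OW-A, so the point is upgradient.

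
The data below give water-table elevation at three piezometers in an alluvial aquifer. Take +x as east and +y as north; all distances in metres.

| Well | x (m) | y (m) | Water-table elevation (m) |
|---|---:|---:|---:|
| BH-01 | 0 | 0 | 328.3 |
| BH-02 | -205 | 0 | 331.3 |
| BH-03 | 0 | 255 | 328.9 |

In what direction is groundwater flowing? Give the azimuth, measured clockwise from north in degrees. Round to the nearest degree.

099°

∂h/∂x = (331.3 − 328.3) / (-205 − 0) = -0.01463
∂h/∂y = (328.9 − 328.3) / (255 − 0) = +0.002353
Flow direction (−∇h) has components (+0.01463 E, -0.002353 N).
Azimuth = atan2(E, N) = atan2(+0.01463, -0.002353) = 99.1° ≈ 099°.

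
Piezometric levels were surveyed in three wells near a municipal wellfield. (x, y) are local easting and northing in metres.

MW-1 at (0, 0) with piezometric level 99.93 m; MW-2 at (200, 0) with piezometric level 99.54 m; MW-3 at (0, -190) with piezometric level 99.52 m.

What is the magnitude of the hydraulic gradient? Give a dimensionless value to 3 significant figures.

∂h/∂x = (99.54 − 99.93) / (200 − 0) = -0.001950
∂h/∂y = (99.52 − 99.93) / (-190 − 0) = +0.002158
|∇h| = √(-0.001950² + 0.002158²) = 0.002909

0.00291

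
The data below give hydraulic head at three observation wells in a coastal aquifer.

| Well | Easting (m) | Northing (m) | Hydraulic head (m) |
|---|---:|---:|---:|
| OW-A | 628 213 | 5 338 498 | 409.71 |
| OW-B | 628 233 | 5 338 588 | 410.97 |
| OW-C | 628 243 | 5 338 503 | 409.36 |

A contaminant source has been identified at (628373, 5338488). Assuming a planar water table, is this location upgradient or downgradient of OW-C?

With h = a·x + b·y + c and OW-A as origin, the differences give:
  20·a + 90·b = +1.26
  30·a + 5·b = -0.35
Eliminate b (×5 and ×90, subtract): -2600·a = 37.800 → a = ∂h/∂x = -0.01454
Back-substitute: b = ∂h/∂y = +0.01723.
Head at (628373, 5338488) = 409.71 + (-0.01454)·(160) + (+0.01723)·(-10) = 407.21 m.
That is lower than the 409.36 m at OW-C, so the point is downgradient.

downgradient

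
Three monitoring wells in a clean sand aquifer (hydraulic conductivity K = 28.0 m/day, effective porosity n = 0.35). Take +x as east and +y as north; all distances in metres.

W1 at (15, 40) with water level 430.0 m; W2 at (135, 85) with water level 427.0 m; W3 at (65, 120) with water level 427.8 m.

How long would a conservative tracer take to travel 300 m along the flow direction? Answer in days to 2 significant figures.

Three-point gradient (reference W1): Δ to W2 = (120, 45, -3.0), Δ to W3 = (50, 80, -2.2).
∂h/∂x = -0.01918, ∂h/∂y = -0.01551 (det = 7350).
|∇h| = √(-0.01918² + -0.01551²) = 0.02467
Seepage velocity v = K·i/n = 28.0 × 0.02467 / 0.35 = 1.974 m/day.
t = 300 / 1.974 = 152 days.

150 days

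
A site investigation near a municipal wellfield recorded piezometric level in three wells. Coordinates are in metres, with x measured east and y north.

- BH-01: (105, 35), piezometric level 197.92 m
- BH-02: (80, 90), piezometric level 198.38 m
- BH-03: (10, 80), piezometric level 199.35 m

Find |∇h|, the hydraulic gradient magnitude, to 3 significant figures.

Differences from BH-01: to BH-02 (Δx, Δy, Δh) = (-25, 55, +0.46); to BH-03 = (-95, 45, +1.43).
Solve a·Δx + b·Δy = Δh: det = (-25)·45 − (-95)·55 = 4100.
∂h/∂x = [(+0.46)·45 − (+1.43)·55] / 4100 = -0.01413
∂h/∂y = [(-25)·(+1.43) − (-95)·(+0.46)] / 4100 = +0.001939
|∇h| = √(-0.01413² + 0.001939²) = 0.01426

0.0143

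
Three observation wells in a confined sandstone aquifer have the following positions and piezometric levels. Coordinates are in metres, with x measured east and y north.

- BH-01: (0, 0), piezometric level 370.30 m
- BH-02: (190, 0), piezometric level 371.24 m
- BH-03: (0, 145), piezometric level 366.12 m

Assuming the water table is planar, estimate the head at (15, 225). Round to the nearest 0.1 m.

363.9 m

∂h/∂x = (371.24 − 370.30) / (190 − 0) = +0.004947
∂h/∂y = (366.12 − 370.30) / (145 − 0) = -0.02883
h(15, 225) = 370.30 + (+0.004947)·(15) + (-0.02883)·(225) = 370.30 +0.074 -6.486 = 363.888 m.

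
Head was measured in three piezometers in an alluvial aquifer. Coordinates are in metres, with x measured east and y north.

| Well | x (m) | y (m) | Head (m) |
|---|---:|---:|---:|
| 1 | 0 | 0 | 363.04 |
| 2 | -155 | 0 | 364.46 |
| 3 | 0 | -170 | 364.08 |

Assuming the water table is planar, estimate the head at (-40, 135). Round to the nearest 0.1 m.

∂h/∂x = (364.46 − 363.04) / (-155 − 0) = -0.009161
∂h/∂y = (364.08 − 363.04) / (-170 − 0) = -0.006118
h(-40, 135) = 363.04 + (-0.009161)·(-40) + (-0.006118)·(135) = 363.04 +0.366 -0.826 = 362.581 m.

362.6 m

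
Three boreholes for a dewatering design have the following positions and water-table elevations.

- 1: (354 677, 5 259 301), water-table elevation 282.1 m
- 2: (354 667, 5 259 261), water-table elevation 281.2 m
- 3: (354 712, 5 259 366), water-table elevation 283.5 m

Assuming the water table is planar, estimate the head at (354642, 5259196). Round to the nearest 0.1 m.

279.8 m

Taking 1 as reference: 2−1 = (-10, -40, -0.9); 3−1 = (35, 65, +1.4).
Determinant of the coordinate differences = (-10)·65 − 35·(-40) = 750.
∂h/∂x = [(-0.9)·65 − (+1.4)·(-40)] / 750 = -0.003333
∂h/∂y = [(-10)·(+1.4) − 35·(-0.9)] / 750 = +0.02333
h(354642, 5259196) = 282.1 + (-0.003333)·(-35) + (+0.02333)·(-105) = 282.1 +0.117 -2.450 = 279.767 m.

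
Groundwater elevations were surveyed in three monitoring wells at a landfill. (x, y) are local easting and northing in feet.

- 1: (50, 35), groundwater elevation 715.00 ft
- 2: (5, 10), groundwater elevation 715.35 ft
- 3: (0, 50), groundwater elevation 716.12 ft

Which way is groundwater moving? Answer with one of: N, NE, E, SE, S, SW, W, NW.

Differences from 1: to 2 (Δx, Δy, Δh) = (-45, -25, +0.35); to 3 = (-50, 15, +1.12).
Solve a·Δx + b·Δy = Δh: det = (-45)·15 − (-50)·(-25) = -1925.
∂h/∂x = [(+0.35)·15 − (+1.12)·(-25)] / -1925 = -0.01727
∂h/∂y = [(-45)·(+1.12) − (-50)·(+0.35)] / -1925 = +0.01709
Flow = −∇h = (+0.01727 east, -0.01709 north), which points southeast.

SE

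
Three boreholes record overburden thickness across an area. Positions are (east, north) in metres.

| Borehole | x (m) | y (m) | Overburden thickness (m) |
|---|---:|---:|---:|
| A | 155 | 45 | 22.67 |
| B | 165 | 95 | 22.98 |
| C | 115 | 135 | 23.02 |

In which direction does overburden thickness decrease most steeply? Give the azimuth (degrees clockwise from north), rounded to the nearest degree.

Differences from A: to B (Δx, Δy, Δh) = (10, 50, +0.31); to C = (-40, 90, +0.35).
Determinant of the coordinate differences = 10·90 − (-40)·50 = 2900.
∂d/∂x = [(+0.31)·90 − (+0.35)·50] / 2900 = +0.003586
∂d/∂y = [10·(+0.35) − (-40)·(+0.31)] / 2900 = +0.005483
Steepest decrease is along −∇f: components (-0.003586 E, -0.005483 N).
Azimuth = atan2(-0.003586, -0.005483) = 213.2° ≈ 213°.

213°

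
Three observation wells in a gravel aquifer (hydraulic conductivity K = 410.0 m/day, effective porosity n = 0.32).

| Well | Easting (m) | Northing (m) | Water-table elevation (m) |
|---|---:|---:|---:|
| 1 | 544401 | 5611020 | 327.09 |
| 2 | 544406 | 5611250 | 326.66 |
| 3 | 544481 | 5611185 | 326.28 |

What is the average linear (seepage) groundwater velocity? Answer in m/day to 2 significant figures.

Taking 1 as reference: 2−1 = (5, 230, -0.43); 3−1 = (80, 165, -0.81).
Determinant of the coordinate differences = 5·165 − 80·230 = -17575.
∂h/∂x = [(-0.43)·165 − (-0.81)·230] / -17575 = -0.006563
∂h/∂y = [5·(-0.81) − 80·(-0.43)] / -17575 = -0.001727
|∇h| = √(-0.006563² + -0.001727²) = 0.006786
Seepage velocity v = K·i/n = 410.0 × 0.006786 / 0.32 = 8.695 m/day.

8.7 m/day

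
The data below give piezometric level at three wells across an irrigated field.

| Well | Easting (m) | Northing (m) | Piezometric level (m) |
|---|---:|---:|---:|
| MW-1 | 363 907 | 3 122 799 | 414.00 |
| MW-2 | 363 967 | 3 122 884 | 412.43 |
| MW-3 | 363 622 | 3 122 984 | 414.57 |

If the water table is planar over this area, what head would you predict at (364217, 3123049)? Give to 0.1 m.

Differences from MW-1: to MW-2 (Δx, Δy, Δh) = (60, 85, -1.57); to MW-3 = (-285, 185, +0.57).
Determinant of the coordinate differences = 60·185 − (-285)·85 = 35325.
∂h/∂x = [(-1.57)·185 − (+0.57)·85] / 35325 = -0.009594
∂h/∂y = [60·(+0.57) − (-285)·(-1.57)] / 35325 = -0.01170
h(364217, 3123049) = 414.00 + (-0.009594)·(310) + (-0.01170)·(250) = 414.00 -2.974 -2.925 = 408.101 m.

408.1 m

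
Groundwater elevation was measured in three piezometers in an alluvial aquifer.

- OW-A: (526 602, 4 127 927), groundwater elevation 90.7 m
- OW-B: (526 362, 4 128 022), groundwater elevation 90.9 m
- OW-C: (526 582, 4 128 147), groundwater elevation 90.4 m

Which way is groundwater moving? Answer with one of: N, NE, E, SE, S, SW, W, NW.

Differences from OW-A: to OW-B (Δx, Δy, Δh) = (-240, 95, +0.2); to OW-C = (-20, 220, -0.3).
Solve a·Δx + b·Δy = Δh: det = (-240)·220 − (-20)·95 = -50900.
∂h/∂x = [(+0.2)·220 − (-0.3)·95] / -50900 = -0.001424
∂h/∂y = [(-240)·(-0.3) − (-20)·(+0.2)] / -50900 = -0.001493
Flow = −∇h = (+0.001424 east, +0.001493 north), which points northeast.

NE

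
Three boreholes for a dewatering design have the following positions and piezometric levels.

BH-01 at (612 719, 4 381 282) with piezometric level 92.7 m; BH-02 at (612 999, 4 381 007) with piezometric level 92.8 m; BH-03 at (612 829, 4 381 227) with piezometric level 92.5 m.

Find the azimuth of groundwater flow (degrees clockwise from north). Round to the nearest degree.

042°

With h = a·x + b·y + c and BH-01 as origin, the differences give:
  280·a + (-275)·b = +0.1
  110·a + (-55)·b = -0.2
Eliminate b (×(-55) and ×(-275), subtract): 14850·a = -60.50 → a = ∂h/∂x = -0.004074
Back-substitute: b = ∂h/∂y = -0.004512.
Flow direction (−∇h) has components (+0.004074 E, +0.004512 N).
Azimuth = atan2(E, N) = atan2(+0.004074, +0.004512) = 42.1° ≈ 042°.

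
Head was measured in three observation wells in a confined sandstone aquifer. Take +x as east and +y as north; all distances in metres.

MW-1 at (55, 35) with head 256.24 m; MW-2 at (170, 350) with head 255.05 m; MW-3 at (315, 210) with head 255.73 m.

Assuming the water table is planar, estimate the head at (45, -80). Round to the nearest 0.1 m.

Differences from MW-1: to MW-2 (Δx, Δy, Δh) = (115, 315, -1.19); to MW-3 = (260, 175, -0.51).
Solve a·Δx + b·Δy = Δh: det = 115·175 − 260·315 = -61775.
∂h/∂x = [(-1.19)·175 − (-0.51)·315] / -61775 = +0.0007705
∂h/∂y = [115·(-0.51) − 260·(-1.19)] / -61775 = -0.004059
h(45, -80) = 256.24 + (+0.0007705)·(-10) + (-0.004059)·(-115) = 256.24 -0.008 +0.467 = 256.699 m.

256.7 m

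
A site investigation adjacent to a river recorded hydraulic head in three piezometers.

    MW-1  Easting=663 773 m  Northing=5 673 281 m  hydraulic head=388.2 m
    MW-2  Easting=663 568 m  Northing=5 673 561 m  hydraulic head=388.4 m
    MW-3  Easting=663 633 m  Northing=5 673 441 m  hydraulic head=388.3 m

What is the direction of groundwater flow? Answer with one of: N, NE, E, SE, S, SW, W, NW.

SW

Taking MW-1 as reference: MW-2−MW-1 = (-205, 280, +0.2); MW-3−MW-1 = (-140, 160, +0.1).
Solve a·Δx + b·Δy = Δh: det = (-205)·160 − (-140)·280 = 6400.
∂h/∂x = [(+0.2)·160 − (+0.1)·280] / 6400 = +0.0006250
∂h/∂y = [(-205)·(+0.1) − (-140)·(+0.2)] / 6400 = +0.001172
Flow = −∇h = (-0.0006250 east, -0.001172 north), which points southwest.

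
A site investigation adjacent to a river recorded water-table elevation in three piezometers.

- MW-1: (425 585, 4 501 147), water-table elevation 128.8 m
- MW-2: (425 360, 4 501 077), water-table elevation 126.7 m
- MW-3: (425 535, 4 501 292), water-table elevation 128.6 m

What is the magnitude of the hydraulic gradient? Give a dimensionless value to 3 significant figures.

0.00897

Taking MW-1 as reference: MW-2−MW-1 = (-225, -70, -2.1); MW-3−MW-1 = (-50, 145, -0.2).
Solve a·Δx + b·Δy = Δh: det = (-225)·145 − (-50)·(-70) = -36125.
∂h/∂x = [(-2.1)·145 − (-0.2)·(-70)] / -36125 = +0.008817
∂h/∂y = [(-225)·(-0.2) − (-50)·(-2.1)] / -36125 = +0.001661
|∇h| = √(0.008817² + 0.001661²) = 0.008972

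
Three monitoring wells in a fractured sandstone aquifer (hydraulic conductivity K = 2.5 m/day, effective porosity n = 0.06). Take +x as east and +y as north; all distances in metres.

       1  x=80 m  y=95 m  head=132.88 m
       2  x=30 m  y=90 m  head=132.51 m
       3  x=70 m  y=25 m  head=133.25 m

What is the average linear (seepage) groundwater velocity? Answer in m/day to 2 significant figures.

Differences from 1: to 2 (Δx, Δy, Δh) = (-50, -5, -0.37); to 3 = (-10, -70, +0.37).
Solve a·Δx + b·Δy = Δh: det = (-50)·(-70) − (-10)·(-5) = 3450.
∂h/∂x = [(-0.37)·(-70) − (+0.37)·(-5)] / 3450 = +0.008043
∂h/∂y = [(-50)·(+0.37) − (-10)·(-0.37)] / 3450 = -0.006435
|∇h| = √(0.008043² + -0.006435²) = 0.0103
Seepage velocity v = K·i/n = 2.5 × 0.0103 / 0.06 = 0.4292 m/day.

0.43 m/day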